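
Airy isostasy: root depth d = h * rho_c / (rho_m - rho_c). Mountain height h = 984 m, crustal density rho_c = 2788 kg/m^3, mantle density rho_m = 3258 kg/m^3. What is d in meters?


rho_m - rho_c = 3258 - 2788 = 470
d = 984 * 2788 / 470
= 2743392 / 470
= 5837.0 m

5837.0


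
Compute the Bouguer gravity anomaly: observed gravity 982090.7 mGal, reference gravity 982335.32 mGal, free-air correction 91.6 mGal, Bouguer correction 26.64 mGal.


BA = g_obs - g_ref + FAC - BC
= 982090.7 - 982335.32 + 91.6 - 26.64
= -179.66 mGal

-179.66


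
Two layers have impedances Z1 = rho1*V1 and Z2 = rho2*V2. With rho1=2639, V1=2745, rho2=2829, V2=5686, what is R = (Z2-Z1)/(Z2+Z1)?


Z1 = 2639 * 2745 = 7244055
Z2 = 2829 * 5686 = 16085694
R = (16085694 - 7244055) / (16085694 + 7244055) = 8841639 / 23329749 = 0.379

0.379


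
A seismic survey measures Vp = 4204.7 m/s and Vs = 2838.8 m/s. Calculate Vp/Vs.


Vp/Vs = 4204.7 / 2838.8
= 1.4812

1.4812


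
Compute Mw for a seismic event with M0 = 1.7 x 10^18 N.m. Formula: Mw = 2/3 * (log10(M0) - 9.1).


log10(M0) = log10(1.7 x 10^18) = 18.2304
Mw = 2/3 * (18.2304 - 9.1)
= 2/3 * 9.1304
= 6.09

6.09


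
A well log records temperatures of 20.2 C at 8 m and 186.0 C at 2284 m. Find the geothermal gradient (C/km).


dT = 186.0 - 20.2 = 165.8 C
dz = 2284 - 8 = 2276 m
gradient = dT/dz * 1000 = 165.8/2276 * 1000 = 72.8471 C/km

72.8471


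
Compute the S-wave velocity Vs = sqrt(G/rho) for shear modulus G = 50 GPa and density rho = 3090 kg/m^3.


Convert G to Pa: G = 50e9 Pa
Compute G/rho = 50e9 / 3090 = 16181229.7735
Vs = sqrt(16181229.7735) = 4022.59 m/s

4022.59


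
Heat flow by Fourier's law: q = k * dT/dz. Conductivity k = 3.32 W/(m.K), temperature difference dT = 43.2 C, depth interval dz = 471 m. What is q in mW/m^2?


q = k * dT / dz * 1000
= 3.32 * 43.2 / 471 * 1000
= 0.30451 * 1000
= 304.5096 mW/m^2

304.5096


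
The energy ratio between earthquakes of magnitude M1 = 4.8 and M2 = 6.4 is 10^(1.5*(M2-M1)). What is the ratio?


M2 - M1 = 6.4 - 4.8 = 1.6
1.5 * 1.6 = 2.4
ratio = 10^2.4 = 251.19

251.19


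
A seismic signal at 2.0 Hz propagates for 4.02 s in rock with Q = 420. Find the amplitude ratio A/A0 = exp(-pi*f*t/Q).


pi*f*t/Q = pi*2.0*4.02/420 = 0.060139
A/A0 = exp(-0.060139) = 0.941634

0.941634


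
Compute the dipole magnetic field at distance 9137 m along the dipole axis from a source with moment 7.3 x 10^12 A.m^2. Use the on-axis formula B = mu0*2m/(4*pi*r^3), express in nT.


m = 7.3 x 10^12 = 7300000000000 A.m^2
2m = 14600000000000 A.m^2
r^3 = 9137^3 = 762800334353
B = (4pi*10^-7) * 14600000000000 / (4*pi * 762800334353) * 1e9
= 18346901.096964 / 9585631706236.89 * 1e9
= 1914.0002 nT

1914.0002


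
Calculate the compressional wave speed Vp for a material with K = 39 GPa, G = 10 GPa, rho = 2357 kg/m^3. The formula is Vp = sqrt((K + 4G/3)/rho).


First compute the effective modulus:
K + 4G/3 = 39e9 + 4*10e9/3 = 52333333333.33 Pa
Then divide by density:
52333333333.33 / 2357 = 22203365.8606 Pa/(kg/m^3)
Take the square root:
Vp = sqrt(22203365.8606) = 4712.04 m/s

4712.04


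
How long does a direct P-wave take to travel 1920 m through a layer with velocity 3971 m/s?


t = x / V
= 1920 / 3971
= 0.4835 s

0.4835


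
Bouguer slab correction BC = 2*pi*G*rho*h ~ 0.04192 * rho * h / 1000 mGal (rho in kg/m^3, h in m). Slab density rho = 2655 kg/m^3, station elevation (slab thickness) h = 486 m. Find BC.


BC = 0.04192 * rho * h / 1000
= 0.04192 * 2655 * 486 / 1000
= 54.0906 mGal

54.0906


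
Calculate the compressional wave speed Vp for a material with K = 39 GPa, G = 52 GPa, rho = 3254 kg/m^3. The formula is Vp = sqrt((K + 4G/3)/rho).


First compute the effective modulus:
K + 4G/3 = 39e9 + 4*52e9/3 = 108333333333.33 Pa
Then divide by density:
108333333333.33 / 3254 = 33292358.1233 Pa/(kg/m^3)
Take the square root:
Vp = sqrt(33292358.1233) = 5769.95 m/s

5769.95


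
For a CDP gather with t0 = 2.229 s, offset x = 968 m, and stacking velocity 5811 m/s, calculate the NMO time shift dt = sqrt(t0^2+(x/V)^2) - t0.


x/Vnmo = 968/5811 = 0.166581
(x/Vnmo)^2 = 0.027749
t0^2 = 4.968441
sqrt(4.968441 + 0.027749) = 2.235216
dt = 2.235216 - 2.229 = 0.006216

0.006216


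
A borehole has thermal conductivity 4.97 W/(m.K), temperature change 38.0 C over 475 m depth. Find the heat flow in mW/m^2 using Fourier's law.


q = k * dT / dz * 1000
= 4.97 * 38.0 / 475 * 1000
= 0.3976 * 1000
= 397.6 mW/m^2

397.6


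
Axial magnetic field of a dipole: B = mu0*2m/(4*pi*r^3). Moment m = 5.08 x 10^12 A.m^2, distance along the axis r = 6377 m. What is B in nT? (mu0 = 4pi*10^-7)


m = 5.08 x 10^12 = 5080000000000 A.m^2
2m = 10160000000000 A.m^2
r^3 = 6377^3 = 259327904633
B = (4pi*10^-7) * 10160000000000 / (4*pi * 259327904633) * 1e9
= 12767432.544189 / 3258810560263.47 * 1e9
= 3917.8198 nT

3917.8198


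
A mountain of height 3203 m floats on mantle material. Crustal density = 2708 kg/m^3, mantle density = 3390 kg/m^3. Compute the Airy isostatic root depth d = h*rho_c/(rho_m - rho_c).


rho_m - rho_c = 3390 - 2708 = 682
d = 3203 * 2708 / 682
= 8673724 / 682
= 12718.07 m

12718.07


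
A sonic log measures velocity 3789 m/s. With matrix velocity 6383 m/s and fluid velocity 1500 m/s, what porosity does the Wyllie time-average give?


1/V - 1/Vm = 1/3789 - 1/6383 = 0.00010726
1/Vf - 1/Vm = 1/1500 - 1/6383 = 0.00051
phi = 0.00010726 / 0.00051 = 0.2103

0.2103


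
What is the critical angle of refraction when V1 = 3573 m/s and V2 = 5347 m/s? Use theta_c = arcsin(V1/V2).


V1/V2 = 3573/5347 = 0.668225
theta_c = arcsin(0.668225) = 41.9302 degrees

41.9302


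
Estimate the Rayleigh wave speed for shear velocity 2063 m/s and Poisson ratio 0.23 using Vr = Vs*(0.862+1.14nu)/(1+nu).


Numerator factor = 0.862 + 1.14*0.23 = 1.1242
Denominator = 1 + 0.23 = 1.23
Vr = 2063 * 1.1242 / 1.23 = 1885.55 m/s

1885.55


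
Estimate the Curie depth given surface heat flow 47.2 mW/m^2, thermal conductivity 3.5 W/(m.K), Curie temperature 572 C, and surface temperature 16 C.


T_Curie - T_surf = 572 - 16 = 556 C
Convert q to W/m^2: 47.2 mW/m^2 = 0.0472 W/m^2
d = 556 * 3.5 / 0.0472 = 41228.81 m

41228.81


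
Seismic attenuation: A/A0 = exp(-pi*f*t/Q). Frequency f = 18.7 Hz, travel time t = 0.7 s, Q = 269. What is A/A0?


pi*f*t/Q = pi*18.7*0.7/269 = 0.152875
A/A0 = exp(-0.152875) = 0.858237

0.858237


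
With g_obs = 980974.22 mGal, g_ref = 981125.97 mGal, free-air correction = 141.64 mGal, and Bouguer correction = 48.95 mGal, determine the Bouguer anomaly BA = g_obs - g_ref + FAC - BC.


BA = g_obs - g_ref + FAC - BC
= 980974.22 - 981125.97 + 141.64 - 48.95
= -59.06 mGal

-59.06


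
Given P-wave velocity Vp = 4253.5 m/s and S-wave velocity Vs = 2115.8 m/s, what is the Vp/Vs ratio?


Vp/Vs = 4253.5 / 2115.8
= 2.0104

2.0104


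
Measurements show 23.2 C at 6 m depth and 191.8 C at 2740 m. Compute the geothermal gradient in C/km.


dT = 191.8 - 23.2 = 168.6 C
dz = 2740 - 6 = 2734 m
gradient = dT/dz * 1000 = 168.6/2734 * 1000 = 61.6679 C/km

61.6679


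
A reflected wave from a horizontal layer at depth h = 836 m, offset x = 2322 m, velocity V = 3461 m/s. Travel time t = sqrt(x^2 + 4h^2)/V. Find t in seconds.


x^2 + 4h^2 = 2322^2 + 4*836^2 = 5391684 + 2795584 = 8187268
sqrt(8187268) = 2861.3402
t = 2861.3402 / 3461 = 0.8267 s

0.8267


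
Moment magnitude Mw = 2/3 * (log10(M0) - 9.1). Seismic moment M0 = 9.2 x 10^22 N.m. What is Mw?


log10(M0) = log10(9.2 x 10^22) = 22.9638
Mw = 2/3 * (22.9638 - 9.1)
= 2/3 * 13.8638
= 9.24

9.24


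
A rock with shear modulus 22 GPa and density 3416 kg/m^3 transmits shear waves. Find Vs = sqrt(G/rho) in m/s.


Convert G to Pa: G = 22e9 Pa
Compute G/rho = 22e9 / 3416 = 6440281.0304
Vs = sqrt(6440281.0304) = 2537.77 m/s

2537.77


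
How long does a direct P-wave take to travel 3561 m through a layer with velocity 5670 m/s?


t = x / V
= 3561 / 5670
= 0.628 s

0.628


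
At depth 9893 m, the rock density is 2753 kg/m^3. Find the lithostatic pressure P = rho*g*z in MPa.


P = rho * g * z / 1e6
= 2753 * 9.81 * 9893 / 1e6
= 267179558.49 / 1e6
= 267.1796 MPa

267.1796


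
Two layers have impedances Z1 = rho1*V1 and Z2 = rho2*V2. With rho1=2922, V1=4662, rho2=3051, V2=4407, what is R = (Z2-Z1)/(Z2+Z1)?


Z1 = 2922 * 4662 = 13622364
Z2 = 3051 * 4407 = 13445757
R = (13445757 - 13622364) / (13445757 + 13622364) = -176607 / 27068121 = -0.0065

-0.0065


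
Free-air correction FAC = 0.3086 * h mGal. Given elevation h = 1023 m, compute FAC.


FAC = 0.3086 * h
= 0.3086 * 1023
= 315.6978 mGal

315.6978


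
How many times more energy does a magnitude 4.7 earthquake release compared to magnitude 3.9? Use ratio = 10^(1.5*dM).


M2 - M1 = 4.7 - 3.9 = 0.8
1.5 * 0.8 = 1.2
ratio = 10^1.2 = 15.85

15.85


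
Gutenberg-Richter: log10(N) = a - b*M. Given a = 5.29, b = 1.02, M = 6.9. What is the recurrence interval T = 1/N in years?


log10(N) = 5.29 - 1.02*6.9 = -1.748
N = 10^-1.748 = 0.017865
T = 1/N = 1/0.017865 = 55.9758 years

55.9758


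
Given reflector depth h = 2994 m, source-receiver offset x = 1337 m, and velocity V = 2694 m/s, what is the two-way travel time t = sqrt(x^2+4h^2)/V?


x^2 + 4h^2 = 1337^2 + 4*2994^2 = 1787569 + 35856144 = 37643713
sqrt(37643713) = 6135.4473
t = 6135.4473 / 2694 = 2.2774 s

2.2774


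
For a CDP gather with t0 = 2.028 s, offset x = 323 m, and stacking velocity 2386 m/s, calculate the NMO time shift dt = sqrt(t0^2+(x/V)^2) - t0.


x/Vnmo = 323/2386 = 0.135373
(x/Vnmo)^2 = 0.018326
t0^2 = 4.112784
sqrt(4.112784 + 0.018326) = 2.032513
dt = 2.032513 - 2.028 = 0.004513

0.004513


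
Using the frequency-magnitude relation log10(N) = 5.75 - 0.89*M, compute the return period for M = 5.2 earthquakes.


log10(N) = 5.75 - 0.89*5.2 = 1.122
N = 10^1.122 = 13.243415
T = 1/N = 1/13.243415 = 0.0755 years

0.0755


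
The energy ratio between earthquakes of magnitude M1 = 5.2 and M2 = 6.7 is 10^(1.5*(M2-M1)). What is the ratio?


M2 - M1 = 6.7 - 5.2 = 1.5
1.5 * 1.5 = 2.25
ratio = 10^2.25 = 177.83

177.83


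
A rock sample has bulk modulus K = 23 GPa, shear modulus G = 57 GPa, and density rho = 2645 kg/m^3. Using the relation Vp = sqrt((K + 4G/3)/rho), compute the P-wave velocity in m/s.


First compute the effective modulus:
K + 4G/3 = 23e9 + 4*57e9/3 = 99000000000.0 Pa
Then divide by density:
99000000000.0 / 2645 = 37429111.5312 Pa/(kg/m^3)
Take the square root:
Vp = sqrt(37429111.5312) = 6117.93 m/s

6117.93


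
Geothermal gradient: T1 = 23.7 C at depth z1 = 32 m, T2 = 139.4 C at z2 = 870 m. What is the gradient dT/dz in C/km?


dT = 139.4 - 23.7 = 115.7 C
dz = 870 - 32 = 838 m
gradient = dT/dz * 1000 = 115.7/838 * 1000 = 138.0668 C/km

138.0668


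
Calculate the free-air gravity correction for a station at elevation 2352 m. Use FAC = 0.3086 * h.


FAC = 0.3086 * h
= 0.3086 * 2352
= 725.8272 mGal

725.8272


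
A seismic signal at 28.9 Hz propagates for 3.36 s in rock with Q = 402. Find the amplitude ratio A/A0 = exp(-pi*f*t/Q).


pi*f*t/Q = pi*28.9*3.36/402 = 0.758859
A/A0 = exp(-0.758859) = 0.4682

0.4682


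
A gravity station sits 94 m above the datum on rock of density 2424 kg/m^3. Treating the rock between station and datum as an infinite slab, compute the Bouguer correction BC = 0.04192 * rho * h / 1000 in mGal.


BC = 0.04192 * rho * h / 1000
= 0.04192 * 2424 * 94 / 1000
= 9.5517 mGal

9.5517


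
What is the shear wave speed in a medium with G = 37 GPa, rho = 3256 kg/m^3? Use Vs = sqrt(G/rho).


Convert G to Pa: G = 37e9 Pa
Compute G/rho = 37e9 / 3256 = 11363636.3636
Vs = sqrt(11363636.3636) = 3371.0 m/s

3371.0


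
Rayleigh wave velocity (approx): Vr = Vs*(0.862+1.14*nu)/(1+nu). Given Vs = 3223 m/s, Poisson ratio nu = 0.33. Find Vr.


Numerator factor = 0.862 + 1.14*0.33 = 1.2382
Denominator = 1 + 0.33 = 1.33
Vr = 3223 * 1.2382 / 1.33 = 3000.54 m/s

3000.54


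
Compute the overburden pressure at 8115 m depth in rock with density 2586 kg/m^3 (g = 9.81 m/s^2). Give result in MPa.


P = rho * g * z / 1e6
= 2586 * 9.81 * 8115 / 1e6
= 205866675.9 / 1e6
= 205.8667 MPa

205.8667


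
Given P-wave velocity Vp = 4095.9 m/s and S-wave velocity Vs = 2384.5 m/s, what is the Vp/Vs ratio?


Vp/Vs = 4095.9 / 2384.5
= 1.7177

1.7177


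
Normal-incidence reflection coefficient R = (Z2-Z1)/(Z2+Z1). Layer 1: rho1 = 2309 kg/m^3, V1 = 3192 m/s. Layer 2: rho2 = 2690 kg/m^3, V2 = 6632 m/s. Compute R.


Z1 = 2309 * 3192 = 7370328
Z2 = 2690 * 6632 = 17840080
R = (17840080 - 7370328) / (17840080 + 7370328) = 10469752 / 25210408 = 0.4153

0.4153


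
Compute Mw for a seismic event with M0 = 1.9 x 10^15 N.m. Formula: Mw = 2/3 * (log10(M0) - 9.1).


log10(M0) = log10(1.9 x 10^15) = 15.2788
Mw = 2/3 * (15.2788 - 9.1)
= 2/3 * 6.1788
= 4.12

4.12


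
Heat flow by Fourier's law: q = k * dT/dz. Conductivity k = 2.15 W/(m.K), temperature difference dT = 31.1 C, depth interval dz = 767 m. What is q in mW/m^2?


q = k * dT / dz * 1000
= 2.15 * 31.1 / 767 * 1000
= 0.087177 * 1000
= 87.1773 mW/m^2

87.1773


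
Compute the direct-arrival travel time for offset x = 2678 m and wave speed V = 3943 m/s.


t = x / V
= 2678 / 3943
= 0.6792 s

0.6792


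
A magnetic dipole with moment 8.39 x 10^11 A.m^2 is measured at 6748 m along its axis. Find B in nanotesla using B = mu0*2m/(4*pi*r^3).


m = 8.39 x 10^11 = 839000000000 A.m^2
2m = 1678000000000 A.m^2
r^3 = 6748^3 = 307273580992
B = (4pi*10^-7) * 1678000000000 / (4*pi * 307273580992) * 1e9
= 2108636.989089 / 3861313698746.78 * 1e9
= 546.0932 nT

546.0932


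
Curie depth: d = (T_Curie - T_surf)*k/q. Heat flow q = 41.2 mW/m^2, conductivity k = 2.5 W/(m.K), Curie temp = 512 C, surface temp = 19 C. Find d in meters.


T_Curie - T_surf = 512 - 19 = 493 C
Convert q to W/m^2: 41.2 mW/m^2 = 0.0412 W/m^2
d = 493 * 2.5 / 0.0412 = 29915.05 m

29915.05


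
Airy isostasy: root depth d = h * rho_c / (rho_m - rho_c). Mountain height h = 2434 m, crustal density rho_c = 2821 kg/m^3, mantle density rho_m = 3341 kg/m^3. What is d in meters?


rho_m - rho_c = 3341 - 2821 = 520
d = 2434 * 2821 / 520
= 6866314 / 520
= 13204.45 m

13204.45


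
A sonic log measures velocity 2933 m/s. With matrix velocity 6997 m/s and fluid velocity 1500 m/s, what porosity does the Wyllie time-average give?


1/V - 1/Vm = 1/2933 - 1/6997 = 0.00019803
1/Vf - 1/Vm = 1/1500 - 1/6997 = 0.00052375
phi = 0.00019803 / 0.00052375 = 0.3781

0.3781


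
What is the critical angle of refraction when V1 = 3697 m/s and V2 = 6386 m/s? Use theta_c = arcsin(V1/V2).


V1/V2 = 3697/6386 = 0.578923
theta_c = arcsin(0.578923) = 35.3748 degrees

35.3748


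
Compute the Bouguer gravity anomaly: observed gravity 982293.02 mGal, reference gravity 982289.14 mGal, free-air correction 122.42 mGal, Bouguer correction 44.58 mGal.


BA = g_obs - g_ref + FAC - BC
= 982293.02 - 982289.14 + 122.42 - 44.58
= 81.72 mGal

81.72


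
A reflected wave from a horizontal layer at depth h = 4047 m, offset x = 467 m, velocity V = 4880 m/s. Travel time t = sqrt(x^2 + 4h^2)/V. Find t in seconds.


x^2 + 4h^2 = 467^2 + 4*4047^2 = 218089 + 65512836 = 65730925
sqrt(65730925) = 8107.4611
t = 8107.4611 / 4880 = 1.6614 s

1.6614


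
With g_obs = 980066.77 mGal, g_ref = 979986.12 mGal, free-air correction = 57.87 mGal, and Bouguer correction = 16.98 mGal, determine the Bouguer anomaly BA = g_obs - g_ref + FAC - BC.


BA = g_obs - g_ref + FAC - BC
= 980066.77 - 979986.12 + 57.87 - 16.98
= 121.54 mGal

121.54


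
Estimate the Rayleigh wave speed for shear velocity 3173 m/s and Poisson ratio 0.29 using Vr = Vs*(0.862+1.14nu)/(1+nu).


Numerator factor = 0.862 + 1.14*0.29 = 1.1926
Denominator = 1 + 0.29 = 1.29
Vr = 3173 * 1.1926 / 1.29 = 2933.43 m/s

2933.43


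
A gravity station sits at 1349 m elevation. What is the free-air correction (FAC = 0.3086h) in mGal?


FAC = 0.3086 * h
= 0.3086 * 1349
= 416.3014 mGal

416.3014


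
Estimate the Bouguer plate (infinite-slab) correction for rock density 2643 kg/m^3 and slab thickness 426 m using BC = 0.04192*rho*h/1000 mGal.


BC = 0.04192 * rho * h / 1000
= 0.04192 * 2643 * 426 / 1000
= 47.1985 mGal

47.1985


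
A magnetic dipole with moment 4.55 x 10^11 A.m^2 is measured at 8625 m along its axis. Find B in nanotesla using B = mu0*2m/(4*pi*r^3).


m = 4.55 x 10^11 = 455000000000 A.m^2
2m = 910000000000 A.m^2
r^3 = 8625^3 = 641619140625
B = (4pi*10^-7) * 910000000000 / (4*pi * 641619140625) * 1e9
= 1143539.725907 / 8062823914360.39 * 1e9
= 141.8287 nT

141.8287


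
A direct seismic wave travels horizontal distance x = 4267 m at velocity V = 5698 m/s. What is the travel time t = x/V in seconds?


t = x / V
= 4267 / 5698
= 0.7489 s

0.7489


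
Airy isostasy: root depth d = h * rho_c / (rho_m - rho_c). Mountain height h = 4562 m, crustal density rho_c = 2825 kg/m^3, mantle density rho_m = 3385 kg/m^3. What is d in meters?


rho_m - rho_c = 3385 - 2825 = 560
d = 4562 * 2825 / 560
= 12887650 / 560
= 23013.66 m

23013.66


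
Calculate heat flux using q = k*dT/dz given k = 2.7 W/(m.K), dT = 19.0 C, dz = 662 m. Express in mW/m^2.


q = k * dT / dz * 1000
= 2.7 * 19.0 / 662 * 1000
= 0.077492 * 1000
= 77.4924 mW/m^2

77.4924


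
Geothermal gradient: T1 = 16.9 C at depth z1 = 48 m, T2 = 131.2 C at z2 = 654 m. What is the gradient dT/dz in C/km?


dT = 131.2 - 16.9 = 114.3 C
dz = 654 - 48 = 606 m
gradient = dT/dz * 1000 = 114.3/606 * 1000 = 188.6139 C/km

188.6139


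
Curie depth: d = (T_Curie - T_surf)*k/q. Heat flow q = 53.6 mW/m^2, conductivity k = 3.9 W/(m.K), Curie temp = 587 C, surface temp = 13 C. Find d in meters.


T_Curie - T_surf = 587 - 13 = 574 C
Convert q to W/m^2: 53.6 mW/m^2 = 0.0536 W/m^2
d = 574 * 3.9 / 0.0536 = 41764.93 m

41764.93


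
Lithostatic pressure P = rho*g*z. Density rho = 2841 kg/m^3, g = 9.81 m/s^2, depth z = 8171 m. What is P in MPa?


P = rho * g * z / 1e6
= 2841 * 9.81 * 8171 / 1e6
= 227727485.91 / 1e6
= 227.7275 MPa

227.7275


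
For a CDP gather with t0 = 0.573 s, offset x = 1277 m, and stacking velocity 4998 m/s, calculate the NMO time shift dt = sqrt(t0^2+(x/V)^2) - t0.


x/Vnmo = 1277/4998 = 0.255502
(x/Vnmo)^2 = 0.065281
t0^2 = 0.328329
sqrt(0.328329 + 0.065281) = 0.627384
dt = 0.627384 - 0.573 = 0.054384

0.054384


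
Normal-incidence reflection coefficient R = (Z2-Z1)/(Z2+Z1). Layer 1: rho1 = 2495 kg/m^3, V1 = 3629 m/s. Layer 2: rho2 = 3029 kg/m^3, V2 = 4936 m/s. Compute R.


Z1 = 2495 * 3629 = 9054355
Z2 = 3029 * 4936 = 14951144
R = (14951144 - 9054355) / (14951144 + 9054355) = 5896789 / 24005499 = 0.2456

0.2456


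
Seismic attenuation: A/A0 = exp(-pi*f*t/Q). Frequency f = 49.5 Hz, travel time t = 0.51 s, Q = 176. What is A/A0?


pi*f*t/Q = pi*49.5*0.51/176 = 0.450622
A/A0 = exp(-0.450622) = 0.637232

0.637232


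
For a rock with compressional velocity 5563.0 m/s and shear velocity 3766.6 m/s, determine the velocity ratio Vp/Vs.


Vp/Vs = 5563.0 / 3766.6
= 1.4769

1.4769


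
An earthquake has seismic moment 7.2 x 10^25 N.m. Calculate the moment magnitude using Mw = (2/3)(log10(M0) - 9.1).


log10(M0) = log10(7.2 x 10^25) = 25.8573
Mw = 2/3 * (25.8573 - 9.1)
= 2/3 * 16.7573
= 11.17

11.17


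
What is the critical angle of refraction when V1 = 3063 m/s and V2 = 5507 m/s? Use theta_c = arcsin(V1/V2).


V1/V2 = 3063/5507 = 0.556201
theta_c = arcsin(0.556201) = 33.7935 degrees

33.7935


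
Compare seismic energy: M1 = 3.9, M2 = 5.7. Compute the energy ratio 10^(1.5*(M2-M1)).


M2 - M1 = 5.7 - 3.9 = 1.8
1.5 * 1.8 = 2.7
ratio = 10^2.7 = 501.19

501.19


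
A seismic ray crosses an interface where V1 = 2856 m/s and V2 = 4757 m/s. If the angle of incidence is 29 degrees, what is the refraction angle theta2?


sin(theta1) = sin(29 deg) = 0.48481
sin(theta2) = V2/V1 * sin(theta1) = 4757/2856 * 0.48481 = 0.807507
theta2 = arcsin(0.807507) = 53.853 degrees

53.853


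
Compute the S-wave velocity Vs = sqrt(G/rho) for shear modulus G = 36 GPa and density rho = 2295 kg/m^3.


Convert G to Pa: G = 36e9 Pa
Compute G/rho = 36e9 / 2295 = 15686274.5098
Vs = sqrt(15686274.5098) = 3960.59 m/s

3960.59


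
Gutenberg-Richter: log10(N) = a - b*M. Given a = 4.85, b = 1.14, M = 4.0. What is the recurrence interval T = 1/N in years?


log10(N) = 4.85 - 1.14*4.0 = 0.29
N = 10^0.29 = 1.949845
T = 1/N = 1/1.949845 = 0.5129 years

0.5129


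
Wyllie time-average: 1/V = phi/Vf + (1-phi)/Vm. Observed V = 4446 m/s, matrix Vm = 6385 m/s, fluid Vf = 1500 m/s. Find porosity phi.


1/V - 1/Vm = 1/4446 - 1/6385 = 6.83e-05
1/Vf - 1/Vm = 1/1500 - 1/6385 = 0.00051005
phi = 6.83e-05 / 0.00051005 = 0.1339

0.1339


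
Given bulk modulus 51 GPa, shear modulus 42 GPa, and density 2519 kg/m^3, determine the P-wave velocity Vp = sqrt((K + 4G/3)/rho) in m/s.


First compute the effective modulus:
K + 4G/3 = 51e9 + 4*42e9/3 = 107000000000.0 Pa
Then divide by density:
107000000000.0 / 2519 = 42477173.4815 Pa/(kg/m^3)
Take the square root:
Vp = sqrt(42477173.4815) = 6517.45 m/s

6517.45


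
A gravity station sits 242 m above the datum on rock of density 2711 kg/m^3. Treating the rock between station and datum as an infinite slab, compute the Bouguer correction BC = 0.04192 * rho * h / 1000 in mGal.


BC = 0.04192 * rho * h / 1000
= 0.04192 * 2711 * 242 / 1000
= 27.5021 mGal

27.5021


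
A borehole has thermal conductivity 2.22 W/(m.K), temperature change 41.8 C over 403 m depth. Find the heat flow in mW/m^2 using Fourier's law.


q = k * dT / dz * 1000
= 2.22 * 41.8 / 403 * 1000
= 0.230263 * 1000
= 230.263 mW/m^2

230.263


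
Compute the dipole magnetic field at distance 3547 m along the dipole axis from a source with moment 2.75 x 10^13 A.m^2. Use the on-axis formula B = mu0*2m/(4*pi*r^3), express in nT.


m = 2.75 x 10^13 = 27500000000000 A.m^2
2m = 55000000000000 A.m^2
r^3 = 3547^3 = 44625548323
B = (4pi*10^-7) * 55000000000000 / (4*pi * 44625548323) * 1e9
= 69115038.378975 / 560781179095.81 * 1e9
= 123247.7853 nT

123247.7853


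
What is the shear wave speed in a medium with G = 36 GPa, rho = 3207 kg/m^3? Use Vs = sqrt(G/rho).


Convert G to Pa: G = 36e9 Pa
Compute G/rho = 36e9 / 3207 = 11225444.3405
Vs = sqrt(11225444.3405) = 3350.44 m/s

3350.44


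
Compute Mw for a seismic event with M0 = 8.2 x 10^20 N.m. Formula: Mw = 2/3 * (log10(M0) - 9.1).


log10(M0) = log10(8.2 x 10^20) = 20.9138
Mw = 2/3 * (20.9138 - 9.1)
= 2/3 * 11.8138
= 7.88

7.88


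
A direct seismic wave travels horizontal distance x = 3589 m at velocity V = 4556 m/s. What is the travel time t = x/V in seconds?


t = x / V
= 3589 / 4556
= 0.7878 s

0.7878


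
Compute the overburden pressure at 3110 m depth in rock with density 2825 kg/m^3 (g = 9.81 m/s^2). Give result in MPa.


P = rho * g * z / 1e6
= 2825 * 9.81 * 3110 / 1e6
= 86188207.5 / 1e6
= 86.1882 MPa

86.1882


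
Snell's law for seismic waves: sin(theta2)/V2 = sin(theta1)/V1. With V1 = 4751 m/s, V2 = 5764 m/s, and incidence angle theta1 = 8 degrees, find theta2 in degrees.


sin(theta1) = sin(8 deg) = 0.139173
sin(theta2) = V2/V1 * sin(theta1) = 5764/4751 * 0.139173 = 0.168847
theta2 = arcsin(0.168847) = 9.7208 degrees

9.7208


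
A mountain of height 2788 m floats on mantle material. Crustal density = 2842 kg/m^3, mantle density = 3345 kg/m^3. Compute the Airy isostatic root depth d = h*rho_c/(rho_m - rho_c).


rho_m - rho_c = 3345 - 2842 = 503
d = 2788 * 2842 / 503
= 7923496 / 503
= 15752.48 m

15752.48


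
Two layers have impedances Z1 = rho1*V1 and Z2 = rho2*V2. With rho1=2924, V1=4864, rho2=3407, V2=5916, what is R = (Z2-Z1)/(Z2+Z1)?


Z1 = 2924 * 4864 = 14222336
Z2 = 3407 * 5916 = 20155812
R = (20155812 - 14222336) / (20155812 + 14222336) = 5933476 / 34378148 = 0.1726

0.1726


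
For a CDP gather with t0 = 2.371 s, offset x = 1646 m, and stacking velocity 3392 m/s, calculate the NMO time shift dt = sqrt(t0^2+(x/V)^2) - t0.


x/Vnmo = 1646/3392 = 0.485259
(x/Vnmo)^2 = 0.235477
t0^2 = 5.621641
sqrt(5.621641 + 0.235477) = 2.420148
dt = 2.420148 - 2.371 = 0.049148

0.049148


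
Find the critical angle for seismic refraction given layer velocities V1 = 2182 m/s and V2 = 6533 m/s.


V1/V2 = 2182/6533 = 0.333997
theta_c = arcsin(0.333997) = 19.5115 degrees

19.5115


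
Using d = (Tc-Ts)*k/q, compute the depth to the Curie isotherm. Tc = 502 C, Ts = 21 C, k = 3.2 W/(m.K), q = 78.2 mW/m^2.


T_Curie - T_surf = 502 - 21 = 481 C
Convert q to W/m^2: 78.2 mW/m^2 = 0.0782 W/m^2
d = 481 * 3.2 / 0.0782 = 19682.86 m

19682.86


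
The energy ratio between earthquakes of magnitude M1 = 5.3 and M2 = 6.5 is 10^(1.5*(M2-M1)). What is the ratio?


M2 - M1 = 6.5 - 5.3 = 1.2
1.5 * 1.2 = 1.8
ratio = 10^1.8 = 63.1

63.1


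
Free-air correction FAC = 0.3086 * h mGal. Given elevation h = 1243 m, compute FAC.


FAC = 0.3086 * h
= 0.3086 * 1243
= 383.5898 mGal

383.5898


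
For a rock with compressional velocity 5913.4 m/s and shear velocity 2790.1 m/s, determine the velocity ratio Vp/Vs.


Vp/Vs = 5913.4 / 2790.1
= 2.1194

2.1194


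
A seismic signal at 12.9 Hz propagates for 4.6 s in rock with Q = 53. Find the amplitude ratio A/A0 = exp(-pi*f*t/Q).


pi*f*t/Q = pi*12.9*4.6/53 = 3.517398
A/A0 = exp(-3.517398) = 0.029677

0.029677


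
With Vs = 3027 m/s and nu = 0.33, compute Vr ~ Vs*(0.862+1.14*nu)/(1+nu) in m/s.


Numerator factor = 0.862 + 1.14*0.33 = 1.2382
Denominator = 1 + 0.33 = 1.33
Vr = 3027 * 1.2382 / 1.33 = 2818.07 m/s

2818.07


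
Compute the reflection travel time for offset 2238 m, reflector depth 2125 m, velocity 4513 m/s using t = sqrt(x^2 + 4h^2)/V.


x^2 + 4h^2 = 2238^2 + 4*2125^2 = 5008644 + 18062500 = 23071144
sqrt(23071144) = 4803.2431
t = 4803.2431 / 4513 = 1.0643 s

1.0643


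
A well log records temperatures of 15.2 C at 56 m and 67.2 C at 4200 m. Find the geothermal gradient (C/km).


dT = 67.2 - 15.2 = 52.0 C
dz = 4200 - 56 = 4144 m
gradient = dT/dz * 1000 = 52.0/4144 * 1000 = 12.5483 C/km

12.5483


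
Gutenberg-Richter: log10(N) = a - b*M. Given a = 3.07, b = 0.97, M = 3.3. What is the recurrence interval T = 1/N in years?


log10(N) = 3.07 - 0.97*3.3 = -0.131
N = 10^-0.131 = 0.739605
T = 1/N = 1/0.739605 = 1.3521 years

1.3521


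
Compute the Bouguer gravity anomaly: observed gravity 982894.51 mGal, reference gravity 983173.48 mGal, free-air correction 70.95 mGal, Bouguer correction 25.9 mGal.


BA = g_obs - g_ref + FAC - BC
= 982894.51 - 983173.48 + 70.95 - 25.9
= -233.92 mGal

-233.92


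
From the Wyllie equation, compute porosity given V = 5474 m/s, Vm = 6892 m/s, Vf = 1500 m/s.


1/V - 1/Vm = 1/5474 - 1/6892 = 3.759e-05
1/Vf - 1/Vm = 1/1500 - 1/6892 = 0.00052157
phi = 3.759e-05 / 0.00052157 = 0.0721

0.0721


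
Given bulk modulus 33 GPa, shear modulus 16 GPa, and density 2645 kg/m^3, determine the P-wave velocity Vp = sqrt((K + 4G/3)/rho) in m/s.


First compute the effective modulus:
K + 4G/3 = 33e9 + 4*16e9/3 = 54333333333.33 Pa
Then divide by density:
54333333333.33 / 2645 = 20541902.9616 Pa/(kg/m^3)
Take the square root:
Vp = sqrt(20541902.9616) = 4532.32 m/s

4532.32


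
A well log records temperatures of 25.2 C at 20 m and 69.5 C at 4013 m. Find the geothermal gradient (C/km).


dT = 69.5 - 25.2 = 44.3 C
dz = 4013 - 20 = 3993 m
gradient = dT/dz * 1000 = 44.3/3993 * 1000 = 11.0944 C/km

11.0944


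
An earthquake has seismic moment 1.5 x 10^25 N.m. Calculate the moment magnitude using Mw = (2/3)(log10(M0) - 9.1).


log10(M0) = log10(1.5 x 10^25) = 25.1761
Mw = 2/3 * (25.1761 - 9.1)
= 2/3 * 16.0761
= 10.72

10.72


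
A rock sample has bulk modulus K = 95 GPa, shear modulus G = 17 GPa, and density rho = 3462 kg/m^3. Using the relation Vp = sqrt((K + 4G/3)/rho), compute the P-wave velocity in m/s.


First compute the effective modulus:
K + 4G/3 = 95e9 + 4*17e9/3 = 117666666666.67 Pa
Then divide by density:
117666666666.67 / 3462 = 33988060.8511 Pa/(kg/m^3)
Take the square root:
Vp = sqrt(33988060.8511) = 5829.93 m/s

5829.93


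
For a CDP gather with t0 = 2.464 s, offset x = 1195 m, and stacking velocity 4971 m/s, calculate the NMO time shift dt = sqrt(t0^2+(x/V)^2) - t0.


x/Vnmo = 1195/4971 = 0.240394
(x/Vnmo)^2 = 0.057789
t0^2 = 6.071296
sqrt(6.071296 + 0.057789) = 2.475699
dt = 2.475699 - 2.464 = 0.011699

0.011699


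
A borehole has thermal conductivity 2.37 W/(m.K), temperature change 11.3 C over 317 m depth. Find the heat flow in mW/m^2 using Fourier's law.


q = k * dT / dz * 1000
= 2.37 * 11.3 / 317 * 1000
= 0.084483 * 1000
= 84.4826 mW/m^2

84.4826


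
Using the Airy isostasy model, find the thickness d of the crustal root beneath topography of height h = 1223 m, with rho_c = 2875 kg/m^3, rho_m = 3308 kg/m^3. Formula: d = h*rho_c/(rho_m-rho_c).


rho_m - rho_c = 3308 - 2875 = 433
d = 1223 * 2875 / 433
= 3516125 / 433
= 8120.38 m

8120.38


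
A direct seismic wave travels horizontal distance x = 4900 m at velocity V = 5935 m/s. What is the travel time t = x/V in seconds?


t = x / V
= 4900 / 5935
= 0.8256 s

0.8256


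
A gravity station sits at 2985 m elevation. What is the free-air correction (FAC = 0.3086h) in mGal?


FAC = 0.3086 * h
= 0.3086 * 2985
= 921.171 mGal

921.171


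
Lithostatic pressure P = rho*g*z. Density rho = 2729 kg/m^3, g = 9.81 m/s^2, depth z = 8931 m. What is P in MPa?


P = rho * g * z / 1e6
= 2729 * 9.81 * 8931 / 1e6
= 239096177.19 / 1e6
= 239.0962 MPa

239.0962


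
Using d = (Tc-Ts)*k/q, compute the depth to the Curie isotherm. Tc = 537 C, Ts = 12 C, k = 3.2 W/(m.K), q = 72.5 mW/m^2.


T_Curie - T_surf = 537 - 12 = 525 C
Convert q to W/m^2: 72.5 mW/m^2 = 0.0725 W/m^2
d = 525 * 3.2 / 0.0725 = 23172.41 m

23172.41


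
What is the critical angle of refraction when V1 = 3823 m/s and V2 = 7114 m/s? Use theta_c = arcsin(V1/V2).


V1/V2 = 3823/7114 = 0.537391
theta_c = arcsin(0.537391) = 32.5062 degrees

32.5062


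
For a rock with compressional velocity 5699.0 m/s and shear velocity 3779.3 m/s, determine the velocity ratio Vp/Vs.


Vp/Vs = 5699.0 / 3779.3
= 1.508

1.508


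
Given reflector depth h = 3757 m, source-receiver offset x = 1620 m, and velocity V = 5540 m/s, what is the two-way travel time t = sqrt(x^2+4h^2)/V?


x^2 + 4h^2 = 1620^2 + 4*3757^2 = 2624400 + 56460196 = 59084596
sqrt(59084596) = 7686.6505
t = 7686.6505 / 5540 = 1.3875 s

1.3875


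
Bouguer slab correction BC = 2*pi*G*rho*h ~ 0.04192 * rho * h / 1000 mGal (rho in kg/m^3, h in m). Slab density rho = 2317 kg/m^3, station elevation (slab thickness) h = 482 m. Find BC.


BC = 0.04192 * rho * h / 1000
= 0.04192 * 2317 * 482 / 1000
= 46.816 mGal

46.816


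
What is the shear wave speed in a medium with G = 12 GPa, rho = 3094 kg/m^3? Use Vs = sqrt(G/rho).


Convert G to Pa: G = 12e9 Pa
Compute G/rho = 12e9 / 3094 = 3878474.4667
Vs = sqrt(3878474.4667) = 1969.38 m/s

1969.38


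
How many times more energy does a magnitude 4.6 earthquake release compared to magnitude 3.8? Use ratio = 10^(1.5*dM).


M2 - M1 = 4.6 - 3.8 = 0.8
1.5 * 0.8 = 1.2
ratio = 10^1.2 = 15.85

15.85


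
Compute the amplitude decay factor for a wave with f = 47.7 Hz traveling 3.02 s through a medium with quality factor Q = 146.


pi*f*t/Q = pi*47.7*3.02/146 = 3.099719
A/A0 = exp(-3.099719) = 0.045062

0.045062


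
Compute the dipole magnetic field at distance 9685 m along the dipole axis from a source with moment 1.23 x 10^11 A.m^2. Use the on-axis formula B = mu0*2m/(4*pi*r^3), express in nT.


m = 1.23 x 10^11 = 123000000000 A.m^2
2m = 246000000000 A.m^2
r^3 = 9685^3 = 908445494125
B = (4pi*10^-7) * 246000000000 / (4*pi * 908445494125) * 1e9
= 309132.717113 / 11415862762119.4 * 1e9
= 27.0792 nT

27.0792


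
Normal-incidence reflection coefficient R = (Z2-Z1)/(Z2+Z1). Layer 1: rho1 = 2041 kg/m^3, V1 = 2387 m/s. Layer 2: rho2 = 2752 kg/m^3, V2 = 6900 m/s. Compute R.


Z1 = 2041 * 2387 = 4871867
Z2 = 2752 * 6900 = 18988800
R = (18988800 - 4871867) / (18988800 + 4871867) = 14116933 / 23860667 = 0.5916

0.5916


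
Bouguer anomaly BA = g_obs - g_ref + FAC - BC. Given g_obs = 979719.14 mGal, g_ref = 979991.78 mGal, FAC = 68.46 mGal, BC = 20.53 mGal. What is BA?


BA = g_obs - g_ref + FAC - BC
= 979719.14 - 979991.78 + 68.46 - 20.53
= -224.71 mGal

-224.71


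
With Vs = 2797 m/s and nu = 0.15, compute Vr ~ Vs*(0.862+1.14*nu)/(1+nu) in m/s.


Numerator factor = 0.862 + 1.14*0.15 = 1.033
Denominator = 1 + 0.15 = 1.15
Vr = 2797 * 1.033 / 1.15 = 2512.44 m/s

2512.44


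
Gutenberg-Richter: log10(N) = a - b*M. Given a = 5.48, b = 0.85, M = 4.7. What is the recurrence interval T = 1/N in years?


log10(N) = 5.48 - 0.85*4.7 = 1.485
N = 10^1.485 = 30.549211
T = 1/N = 1/30.549211 = 0.0327 years

0.0327


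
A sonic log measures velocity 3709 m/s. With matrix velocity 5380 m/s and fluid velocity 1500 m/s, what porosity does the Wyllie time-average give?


1/V - 1/Vm = 1/3709 - 1/5380 = 8.374e-05
1/Vf - 1/Vm = 1/1500 - 1/5380 = 0.00048079
phi = 8.374e-05 / 0.00048079 = 0.1742

0.1742


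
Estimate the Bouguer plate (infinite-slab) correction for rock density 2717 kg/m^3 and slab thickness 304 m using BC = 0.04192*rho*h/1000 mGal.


BC = 0.04192 * rho * h / 1000
= 0.04192 * 2717 * 304 / 1000
= 34.6246 mGal

34.6246


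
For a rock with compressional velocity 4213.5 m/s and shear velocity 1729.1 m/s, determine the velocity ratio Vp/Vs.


Vp/Vs = 4213.5 / 1729.1
= 2.4368

2.4368


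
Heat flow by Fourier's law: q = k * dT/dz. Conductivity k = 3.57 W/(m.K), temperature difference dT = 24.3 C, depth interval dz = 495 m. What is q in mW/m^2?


q = k * dT / dz * 1000
= 3.57 * 24.3 / 495 * 1000
= 0.175255 * 1000
= 175.2545 mW/m^2

175.2545


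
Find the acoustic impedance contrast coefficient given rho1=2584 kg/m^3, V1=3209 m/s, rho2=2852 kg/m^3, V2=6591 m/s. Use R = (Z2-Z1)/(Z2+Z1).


Z1 = 2584 * 3209 = 8292056
Z2 = 2852 * 6591 = 18797532
R = (18797532 - 8292056) / (18797532 + 8292056) = 10505476 / 27089588 = 0.3878

0.3878


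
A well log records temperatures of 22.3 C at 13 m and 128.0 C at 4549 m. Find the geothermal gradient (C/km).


dT = 128.0 - 22.3 = 105.7 C
dz = 4549 - 13 = 4536 m
gradient = dT/dz * 1000 = 105.7/4536 * 1000 = 23.3025 C/km

23.3025


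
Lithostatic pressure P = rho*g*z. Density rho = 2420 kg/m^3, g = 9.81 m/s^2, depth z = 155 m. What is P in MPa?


P = rho * g * z / 1e6
= 2420 * 9.81 * 155 / 1e6
= 3679731.0 / 1e6
= 3.6797 MPa

3.6797


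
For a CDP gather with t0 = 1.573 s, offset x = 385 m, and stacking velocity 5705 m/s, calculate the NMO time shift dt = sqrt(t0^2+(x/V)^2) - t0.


x/Vnmo = 385/5705 = 0.067485
(x/Vnmo)^2 = 0.004554
t0^2 = 2.474329
sqrt(2.474329 + 0.004554) = 1.574447
dt = 1.574447 - 1.573 = 0.001447

0.001447


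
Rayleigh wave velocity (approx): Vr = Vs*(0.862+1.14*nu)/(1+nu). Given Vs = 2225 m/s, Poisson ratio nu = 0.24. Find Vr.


Numerator factor = 0.862 + 1.14*0.24 = 1.1356
Denominator = 1 + 0.24 = 1.24
Vr = 2225 * 1.1356 / 1.24 = 2037.67 m/s

2037.67


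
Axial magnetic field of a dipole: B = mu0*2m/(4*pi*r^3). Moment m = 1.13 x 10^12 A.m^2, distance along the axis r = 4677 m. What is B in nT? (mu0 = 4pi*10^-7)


m = 1.13 x 10^12 = 1130000000000 A.m^2
2m = 2260000000000 A.m^2
r^3 = 4677^3 = 102306236733
B = (4pi*10^-7) * 2260000000000 / (4*pi * 102306236733) * 1e9
= 2839999.758845 / 1285618086947.24 * 1e9
= 2209.054 nT

2209.054


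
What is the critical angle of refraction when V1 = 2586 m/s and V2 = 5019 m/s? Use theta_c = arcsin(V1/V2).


V1/V2 = 2586/5019 = 0.515242
theta_c = arcsin(0.515242) = 31.0136 degrees

31.0136


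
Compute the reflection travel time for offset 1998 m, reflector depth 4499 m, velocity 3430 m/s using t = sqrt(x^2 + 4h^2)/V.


x^2 + 4h^2 = 1998^2 + 4*4499^2 = 3992004 + 80964004 = 84956008
sqrt(84956008) = 9217.1583
t = 9217.1583 / 3430 = 2.6872 s

2.6872


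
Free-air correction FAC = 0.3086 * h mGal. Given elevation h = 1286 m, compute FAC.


FAC = 0.3086 * h
= 0.3086 * 1286
= 396.8596 mGal

396.8596


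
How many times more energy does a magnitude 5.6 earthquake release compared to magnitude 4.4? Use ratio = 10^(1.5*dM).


M2 - M1 = 5.6 - 4.4 = 1.2
1.5 * 1.2 = 1.8
ratio = 10^1.8 = 63.1

63.1


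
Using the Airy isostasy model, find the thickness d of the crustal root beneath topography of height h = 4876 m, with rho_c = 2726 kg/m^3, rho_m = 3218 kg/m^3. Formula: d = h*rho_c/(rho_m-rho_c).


rho_m - rho_c = 3218 - 2726 = 492
d = 4876 * 2726 / 492
= 13291976 / 492
= 27016.21 m

27016.21


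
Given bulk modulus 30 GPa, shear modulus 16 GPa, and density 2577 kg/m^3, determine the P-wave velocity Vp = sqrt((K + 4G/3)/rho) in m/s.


First compute the effective modulus:
K + 4G/3 = 30e9 + 4*16e9/3 = 51333333333.33 Pa
Then divide by density:
51333333333.33 / 2577 = 19919803.389 Pa/(kg/m^3)
Take the square root:
Vp = sqrt(19919803.389) = 4463.16 m/s

4463.16


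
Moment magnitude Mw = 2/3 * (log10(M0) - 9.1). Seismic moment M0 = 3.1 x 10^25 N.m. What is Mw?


log10(M0) = log10(3.1 x 10^25) = 25.4914
Mw = 2/3 * (25.4914 - 9.1)
= 2/3 * 16.3914
= 10.93

10.93


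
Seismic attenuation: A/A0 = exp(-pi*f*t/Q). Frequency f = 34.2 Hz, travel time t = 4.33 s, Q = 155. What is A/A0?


pi*f*t/Q = pi*34.2*4.33/155 = 3.001457
A/A0 = exp(-3.001457) = 0.049715

0.049715


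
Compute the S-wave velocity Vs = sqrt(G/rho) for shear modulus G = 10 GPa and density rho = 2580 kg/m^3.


Convert G to Pa: G = 10e9 Pa
Compute G/rho = 10e9 / 2580 = 3875968.9922
Vs = sqrt(3875968.9922) = 1968.75 m/s

1968.75


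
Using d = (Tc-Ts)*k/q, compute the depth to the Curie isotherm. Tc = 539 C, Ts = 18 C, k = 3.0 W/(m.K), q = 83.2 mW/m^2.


T_Curie - T_surf = 539 - 18 = 521 C
Convert q to W/m^2: 83.2 mW/m^2 = 0.0832 W/m^2
d = 521 * 3.0 / 0.0832 = 18786.06 m

18786.06


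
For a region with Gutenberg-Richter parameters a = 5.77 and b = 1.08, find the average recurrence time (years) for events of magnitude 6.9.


log10(N) = 5.77 - 1.08*6.9 = -1.682
N = 10^-1.682 = 0.020797
T = 1/N = 1/0.020797 = 48.0839 years

48.0839


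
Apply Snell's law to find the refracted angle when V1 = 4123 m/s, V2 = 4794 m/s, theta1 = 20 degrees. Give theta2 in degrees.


sin(theta1) = sin(20 deg) = 0.34202
sin(theta2) = V2/V1 * sin(theta1) = 4794/4123 * 0.34202 = 0.397682
theta2 = arcsin(0.397682) = 23.4334 degrees

23.4334


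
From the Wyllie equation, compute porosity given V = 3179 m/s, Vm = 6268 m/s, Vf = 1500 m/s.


1/V - 1/Vm = 1/3179 - 1/6268 = 0.00015502
1/Vf - 1/Vm = 1/1500 - 1/6268 = 0.00050713
phi = 0.00015502 / 0.00050713 = 0.3057

0.3057


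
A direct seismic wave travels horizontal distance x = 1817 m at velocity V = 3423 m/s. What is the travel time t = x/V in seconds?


t = x / V
= 1817 / 3423
= 0.5308 s

0.5308


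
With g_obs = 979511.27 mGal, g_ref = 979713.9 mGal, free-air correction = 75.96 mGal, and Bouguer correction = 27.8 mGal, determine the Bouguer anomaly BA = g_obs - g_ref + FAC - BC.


BA = g_obs - g_ref + FAC - BC
= 979511.27 - 979713.9 + 75.96 - 27.8
= -154.47 mGal

-154.47


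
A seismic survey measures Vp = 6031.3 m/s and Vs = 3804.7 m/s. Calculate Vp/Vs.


Vp/Vs = 6031.3 / 3804.7
= 1.5852

1.5852


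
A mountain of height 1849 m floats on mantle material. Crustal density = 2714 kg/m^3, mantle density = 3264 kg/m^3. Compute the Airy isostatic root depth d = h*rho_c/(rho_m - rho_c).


rho_m - rho_c = 3264 - 2714 = 550
d = 1849 * 2714 / 550
= 5018186 / 550
= 9123.97 m

9123.97


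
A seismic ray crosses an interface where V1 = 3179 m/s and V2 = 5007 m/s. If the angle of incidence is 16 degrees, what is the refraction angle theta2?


sin(theta1) = sin(16 deg) = 0.275637
sin(theta2) = V2/V1 * sin(theta1) = 5007/3179 * 0.275637 = 0.434135
theta2 = arcsin(0.434135) = 25.7303 degrees

25.7303
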